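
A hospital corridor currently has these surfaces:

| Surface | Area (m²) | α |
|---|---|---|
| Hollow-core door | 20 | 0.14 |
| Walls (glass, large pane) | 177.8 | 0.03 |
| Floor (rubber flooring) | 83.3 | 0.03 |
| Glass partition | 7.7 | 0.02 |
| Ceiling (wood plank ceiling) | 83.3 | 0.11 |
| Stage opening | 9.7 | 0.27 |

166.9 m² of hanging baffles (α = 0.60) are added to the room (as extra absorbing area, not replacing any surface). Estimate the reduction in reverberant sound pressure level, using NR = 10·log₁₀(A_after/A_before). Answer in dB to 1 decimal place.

7.4 dB

Equivalent absorption area: A_before = 20·0.14 + 177.8·0.03 + 83.3·0.03 + 7.7·0.02 + 83.3·0.11 + 9.7·0.27 = 22.569 m².
Added absorption = 166.9 × 0.60 = 100.140 sabins.
New total A_after = 122.709 sabins.
Reduction = 10 log₁₀(A_after/A_before) = 10 log₁₀(5.4371) = 7.4 dB.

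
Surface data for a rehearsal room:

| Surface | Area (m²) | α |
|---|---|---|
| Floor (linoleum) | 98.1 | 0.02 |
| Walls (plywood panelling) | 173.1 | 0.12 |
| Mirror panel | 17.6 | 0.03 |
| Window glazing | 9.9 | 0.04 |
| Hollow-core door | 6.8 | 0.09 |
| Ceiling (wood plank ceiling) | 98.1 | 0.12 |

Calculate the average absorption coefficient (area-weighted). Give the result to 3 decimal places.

0.089

Total surface area S = 403.6 m².
A = 98.1·0.02 + 173.1·0.12 + 17.6·0.03 + 9.9·0.04 + 6.8·0.09 + 98.1·0.12 = 36.042 sabins.
ᾱ = A/S = 0.089.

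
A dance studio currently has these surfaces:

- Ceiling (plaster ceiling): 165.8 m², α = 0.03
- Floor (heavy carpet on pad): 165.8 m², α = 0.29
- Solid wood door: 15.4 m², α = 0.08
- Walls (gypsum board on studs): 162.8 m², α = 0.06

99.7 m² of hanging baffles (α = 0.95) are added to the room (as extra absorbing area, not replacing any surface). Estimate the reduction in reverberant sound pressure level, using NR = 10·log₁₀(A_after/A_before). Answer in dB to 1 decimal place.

Equivalent absorption area: A_before = 165.8×0.03 + 165.8×0.29 + 15.4×0.08 + 162.8×0.06 = 64.056 m².
Treatment contributes 99.7·0.95 = 94.715 sabins.
A_after = 64.056 + 94.715 = 158.771 sabins.
Reduction = 10 log₁₀(A_after/A_before) = 10 log₁₀(2.4786) = 3.9 dB.

3.9 dB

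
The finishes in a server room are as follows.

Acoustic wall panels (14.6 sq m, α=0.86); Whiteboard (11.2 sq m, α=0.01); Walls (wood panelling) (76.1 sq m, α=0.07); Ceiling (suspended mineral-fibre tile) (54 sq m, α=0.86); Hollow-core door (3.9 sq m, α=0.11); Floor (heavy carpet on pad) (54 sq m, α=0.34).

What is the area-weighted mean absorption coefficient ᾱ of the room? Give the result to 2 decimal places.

0.39

Total surface area S = 213.8 sq m.
Weighted sum Σ Sα = 83.224.
ᾱ = 83.224 / 213.8 = 0.39.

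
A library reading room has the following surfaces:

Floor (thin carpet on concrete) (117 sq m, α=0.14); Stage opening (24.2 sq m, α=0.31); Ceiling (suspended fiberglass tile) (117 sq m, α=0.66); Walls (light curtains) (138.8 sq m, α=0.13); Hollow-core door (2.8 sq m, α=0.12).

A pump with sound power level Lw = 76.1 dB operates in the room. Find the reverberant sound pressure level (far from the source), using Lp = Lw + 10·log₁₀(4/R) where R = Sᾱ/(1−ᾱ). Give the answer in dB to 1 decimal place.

A = 119.482 sabins; S = 399.8 sq m.
ᾱ = 119.482/399.8 = 0.2989; R = Sᾱ/(1−ᾱ) = 119.482/(1−0.2989) = 170.421 sq m.
Lp = Lw + 10 log₁₀(4/R) = 76.1 -16.29 = 59.8 dB.

59.8 dB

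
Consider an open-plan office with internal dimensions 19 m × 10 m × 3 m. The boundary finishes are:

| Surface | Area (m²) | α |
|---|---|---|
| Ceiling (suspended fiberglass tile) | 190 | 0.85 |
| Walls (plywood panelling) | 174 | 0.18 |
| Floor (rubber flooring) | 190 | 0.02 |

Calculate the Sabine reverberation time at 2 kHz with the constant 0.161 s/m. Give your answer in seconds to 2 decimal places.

Summing Sᵢαᵢ: 161.500 + 31.320 + 3.800 → A = 196.620 sabins.
Room volume: 570 m³.
RT60 = 0.161 · V / A = 0.161 × 570 / 196.620 = 0.47 s.

0.47 s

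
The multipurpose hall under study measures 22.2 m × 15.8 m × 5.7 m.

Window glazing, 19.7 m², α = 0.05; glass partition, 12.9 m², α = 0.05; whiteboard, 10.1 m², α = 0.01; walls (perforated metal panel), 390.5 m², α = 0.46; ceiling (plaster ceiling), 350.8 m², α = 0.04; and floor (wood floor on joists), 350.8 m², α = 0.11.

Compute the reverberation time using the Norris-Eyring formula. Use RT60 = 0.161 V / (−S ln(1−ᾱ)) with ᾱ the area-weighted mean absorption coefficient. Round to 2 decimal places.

1.23 sec

S = Σ Sᵢ = 1134.8 m².
Σ(Sᵢαᵢ) = 19.7×0.05 + 12.9×0.05 + 10.1×0.01 + 390.5×0.46 + 350.8×0.04 + 350.8×0.11 = 233.981.
ᾱ = 233.981 / 1134.8 = 0.2062.
−S·ln(1−ᾱ) = −1134.8 × ln(1 − 0.2062) = 262.052.
V = 22.2 × 15.8 × 5.7 = 1999.332 m³.
RT60 = 0.161 × 1999.332 / 262.052 = 1.23 s.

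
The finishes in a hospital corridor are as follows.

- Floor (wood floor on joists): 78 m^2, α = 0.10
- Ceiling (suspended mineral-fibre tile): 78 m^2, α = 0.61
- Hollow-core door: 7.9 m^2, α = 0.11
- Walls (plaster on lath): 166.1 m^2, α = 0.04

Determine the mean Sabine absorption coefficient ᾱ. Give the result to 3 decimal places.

Total surface area S = 330.0 m^2.
Σ(Sᵢαᵢ) = 78*0.10 + 78*0.61 + 7.9*0.11 + 166.1*0.04 = 62.893.
ᾱ = 62.893 / 330.0 = 0.191.

0.191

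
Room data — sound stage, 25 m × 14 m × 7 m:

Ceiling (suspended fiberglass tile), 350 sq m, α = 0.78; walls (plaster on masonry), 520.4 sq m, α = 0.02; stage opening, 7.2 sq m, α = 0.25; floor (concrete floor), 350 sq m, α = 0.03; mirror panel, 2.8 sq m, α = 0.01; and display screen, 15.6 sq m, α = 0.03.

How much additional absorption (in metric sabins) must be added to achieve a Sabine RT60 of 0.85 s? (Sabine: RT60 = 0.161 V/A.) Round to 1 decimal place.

Total absorption A₁ = 350×0.78 + 520.4×0.02 + 7.2×0.25 + 350×0.03 + 2.8×0.01 + 15.6×0.03
  = 273.000 + 10.408 + 1.800 + 10.500 + 0.028 + 0.468 = 296.204 sq m sabins.
V = 2450 m³. Required absorption A₂ = 0.161 × 2450 / 0.85 = 464.059 sabins.
Additional absorption ΔA = 464.059 − 296.204 = 167.9 sabins.

167.9 sabins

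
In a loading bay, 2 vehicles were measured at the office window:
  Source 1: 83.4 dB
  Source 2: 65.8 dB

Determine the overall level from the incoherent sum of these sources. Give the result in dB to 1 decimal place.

83.5 dB

Converting to relative power and adding: 10^(83.4/10) + 10^(65.8/10) = 2.226e+08.
Combined level = 10 log₁₀(2.226e+08) = 83.5 dB.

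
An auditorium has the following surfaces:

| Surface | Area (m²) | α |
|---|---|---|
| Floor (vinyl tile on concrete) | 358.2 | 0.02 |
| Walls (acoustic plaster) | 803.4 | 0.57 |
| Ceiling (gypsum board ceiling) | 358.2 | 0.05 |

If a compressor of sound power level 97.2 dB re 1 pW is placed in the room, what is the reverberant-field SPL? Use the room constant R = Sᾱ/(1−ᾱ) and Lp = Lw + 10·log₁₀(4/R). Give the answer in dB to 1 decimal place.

Σ(Sᵢαᵢ) = 358.2×0.02 + 803.4×0.57 + 358.2×0.05 = 483.012; total area S = 1519.8 m².
ᾱ = 483.012/1519.8 = 0.3178; R = Sᾱ/(1−ᾱ) = 483.012/(1−0.3178) = 708.021 m².
Lp = 97.2 + 10·log₁₀(4/708.021) = 97.2 + (-22.48) = 74.7 dB.

74.7 dB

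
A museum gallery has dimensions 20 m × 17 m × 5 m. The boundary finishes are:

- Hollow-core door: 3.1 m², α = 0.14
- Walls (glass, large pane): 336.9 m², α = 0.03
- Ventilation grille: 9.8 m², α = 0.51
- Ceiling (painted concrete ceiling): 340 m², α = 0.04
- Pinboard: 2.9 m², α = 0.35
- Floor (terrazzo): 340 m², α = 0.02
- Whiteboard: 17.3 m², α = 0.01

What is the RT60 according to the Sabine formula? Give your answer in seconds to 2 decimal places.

7.37 sec

Total absorption A = 3.1·0.14 + 336.9·0.03 + 9.8·0.51 + 340·0.04 + 2.9·0.35 + 340·0.02 + 17.3·0.01
  = 0.434 + 10.107 + 4.998 + 13.600 + 1.015 + 6.800 + 0.173 = 37.127 m² sabins.
Volume V = 20 × 17 × 5 = 1700 m³.
T = 0.161 V/A = 0.161·1700/37.127 = 7.37 s.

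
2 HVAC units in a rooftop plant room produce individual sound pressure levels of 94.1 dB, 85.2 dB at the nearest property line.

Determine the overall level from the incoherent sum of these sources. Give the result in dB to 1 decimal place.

94.6 dB

Σ 10^(Lᵢ/10) = 2.902e+09.
Back to dB: 10·log₁₀ Σ = 94.6 dB.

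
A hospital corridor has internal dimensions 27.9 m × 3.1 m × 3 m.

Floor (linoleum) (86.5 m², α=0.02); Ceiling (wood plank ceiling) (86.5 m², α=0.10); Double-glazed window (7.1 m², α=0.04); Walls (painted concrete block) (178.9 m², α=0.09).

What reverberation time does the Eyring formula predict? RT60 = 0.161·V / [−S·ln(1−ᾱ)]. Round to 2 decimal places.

1.50 s

Total surface area S = 86.5 + 86.5 + 7.1 + 178.9 = 359.0 m².
Σ(Sᵢαᵢ) = 86.5×0.02 + 86.5×0.10 + 7.1×0.04 + 178.9×0.09 = 26.765.
ᾱ = 26.765 / 359.0 = 0.0746.
Eyring denominator: −S ln(1−ᾱ) = 27.833.
V = 27.9 × 3.1 × 3 = 259.47 m³.
RT60 = 0.161 × 259.47 / 27.833 = 1.50 s.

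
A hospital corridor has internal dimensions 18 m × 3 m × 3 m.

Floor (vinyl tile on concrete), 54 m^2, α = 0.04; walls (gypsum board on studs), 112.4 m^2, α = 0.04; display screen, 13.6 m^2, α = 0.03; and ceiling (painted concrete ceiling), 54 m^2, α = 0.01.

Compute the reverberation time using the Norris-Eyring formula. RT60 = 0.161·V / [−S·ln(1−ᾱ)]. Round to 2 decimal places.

Total surface area S = 54 + 112.4 + 13.6 + 54 = 234.0 m^2.
Absorption A = 54×0.04 + 112.4×0.04 + 13.6×0.03 + 54×0.01 = 7.604 sabins.
Mean coefficient ᾱ = A/S = 0.0325.
Eyring denominator: −S ln(1−ᾱ) = 7.731.
V = 18 × 3 × 3 = 162 m³.
RT60 = 0.161 × 162 / 7.731 = 3.37 s.

3.37 s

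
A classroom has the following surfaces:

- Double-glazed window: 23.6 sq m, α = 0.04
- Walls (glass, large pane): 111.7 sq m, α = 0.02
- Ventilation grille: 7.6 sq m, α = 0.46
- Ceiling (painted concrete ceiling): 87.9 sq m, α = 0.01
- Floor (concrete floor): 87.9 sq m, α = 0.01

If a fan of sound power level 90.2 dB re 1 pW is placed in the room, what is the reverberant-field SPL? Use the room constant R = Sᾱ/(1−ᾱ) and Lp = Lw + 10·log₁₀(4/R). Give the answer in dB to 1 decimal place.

A = 8.432 sabins; S = 318.7 sq m.
ᾱ = 0.0265, so room constant R = A/(1−ᾱ) = 8.662 sq m.
Lp = Lw + 10 log₁₀(4/R) = 90.2 -3.36 = 86.8 dB.

86.8 dB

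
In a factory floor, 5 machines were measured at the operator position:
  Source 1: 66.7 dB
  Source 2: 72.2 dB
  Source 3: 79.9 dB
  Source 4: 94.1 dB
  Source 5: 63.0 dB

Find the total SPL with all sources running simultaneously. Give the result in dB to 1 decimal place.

94.3 dB

Sum in the linear (power) domain: Σ 10^(Lᵢ/10) = 10^(66.7/10) + 10^(72.2/10) + 10^(79.9/10) + 10^(94.1/10) + 10^(63.0/10) = 2.691e+09.
Combined level = 10 log₁₀(2.691e+09) = 94.3 dB.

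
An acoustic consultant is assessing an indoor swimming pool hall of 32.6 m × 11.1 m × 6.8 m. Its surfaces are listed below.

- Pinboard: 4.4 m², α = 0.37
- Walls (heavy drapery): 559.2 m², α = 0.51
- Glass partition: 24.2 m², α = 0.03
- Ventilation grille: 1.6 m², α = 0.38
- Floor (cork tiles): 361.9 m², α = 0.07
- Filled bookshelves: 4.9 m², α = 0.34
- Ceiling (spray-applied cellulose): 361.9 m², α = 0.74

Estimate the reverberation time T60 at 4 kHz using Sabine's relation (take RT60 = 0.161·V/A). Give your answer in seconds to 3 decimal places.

Summing Sᵢαᵢ: 1.628 + 285.192 + 0.726 + 0.608 + 25.333 + 1.666 + 267.806 → A = 582.959 sabins.
Room volume: 2460.648 m³.
Sabine: RT60 = 0.161 × 2460.648 / 582.959 = 0.680 s.

0.680 s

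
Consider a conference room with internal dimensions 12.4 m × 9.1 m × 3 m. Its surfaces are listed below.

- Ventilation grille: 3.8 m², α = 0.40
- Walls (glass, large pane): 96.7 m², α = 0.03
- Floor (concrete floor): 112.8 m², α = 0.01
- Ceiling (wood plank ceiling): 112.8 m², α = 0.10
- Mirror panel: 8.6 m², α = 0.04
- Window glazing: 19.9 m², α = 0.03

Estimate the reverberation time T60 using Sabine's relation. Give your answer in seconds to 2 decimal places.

Equivalent absorption area: A = 3.8*0.40 + 96.7*0.03 + 112.8*0.01 + 112.8*0.10 + 8.6*0.04 + 19.9*0.03 = 17.770 m².
Room volume: 338.52 m³.
T = 0.161 V/A = 0.161·338.52/17.770 = 3.07 s.

3.07 seconds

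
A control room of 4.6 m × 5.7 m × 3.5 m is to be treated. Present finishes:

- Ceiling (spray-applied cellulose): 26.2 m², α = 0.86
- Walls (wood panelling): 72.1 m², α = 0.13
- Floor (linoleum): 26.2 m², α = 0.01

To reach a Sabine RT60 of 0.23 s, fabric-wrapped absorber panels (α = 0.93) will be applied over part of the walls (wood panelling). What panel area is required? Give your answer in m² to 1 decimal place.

Equivalent absorption area: A₁ = 26.2*0.86 + 72.1*0.13 + 26.2*0.01 = 32.167 m².
V = 91.77 m³. Target absorption A₂ = 0.161 × 91.77 / 0.23 = 64.239 sabins.
Absorption to add: 64.239 − 32.167 = 32.072 sabins.
Net gain per m²: Δα = 0.93 − 0.13 = 0.80.
Panel area = 32.072 / 0.80 = 40.1 m².

40.1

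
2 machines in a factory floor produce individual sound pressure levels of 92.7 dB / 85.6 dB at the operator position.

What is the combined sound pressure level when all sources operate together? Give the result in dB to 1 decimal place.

Sum in the linear (power) domain: Σ 10^(Lᵢ/10) = 10^(92.7/10) + 10^(85.6/10) = 2.225e+09.
L_total = 10·log₁₀(2.225e+09) = 93.5 dB.

93.5 dB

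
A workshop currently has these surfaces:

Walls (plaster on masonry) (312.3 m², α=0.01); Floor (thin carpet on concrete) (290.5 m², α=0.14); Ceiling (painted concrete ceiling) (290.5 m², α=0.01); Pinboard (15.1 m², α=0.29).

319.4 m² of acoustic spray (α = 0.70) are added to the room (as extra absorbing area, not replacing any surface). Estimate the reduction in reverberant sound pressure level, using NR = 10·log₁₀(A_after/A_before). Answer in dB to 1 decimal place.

7.3 dB

A_before = Σ Sᵢαᵢ = 312.3*0.01 + 290.5*0.14 + 290.5*0.01 + 15.1*0.29 = 51.077 sabins.
Added absorption = 319.4 × 0.70 = 223.580 sabins.
A_after = 51.077 + 223.580 = 274.657 sabins.
NR = 10·log₁₀(274.657/51.077) = 7.3 dB.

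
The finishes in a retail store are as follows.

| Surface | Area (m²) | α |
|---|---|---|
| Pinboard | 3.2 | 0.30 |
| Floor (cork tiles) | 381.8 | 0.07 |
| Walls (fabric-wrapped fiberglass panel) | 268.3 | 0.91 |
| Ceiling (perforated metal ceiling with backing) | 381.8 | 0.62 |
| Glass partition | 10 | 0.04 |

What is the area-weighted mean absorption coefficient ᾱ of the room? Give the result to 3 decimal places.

0.487

Total surface area S = 1045.1 m².
Weighted sum Σ Sα = 508.955.
ᾱ = 508.955 / 1045.1 = 0.487.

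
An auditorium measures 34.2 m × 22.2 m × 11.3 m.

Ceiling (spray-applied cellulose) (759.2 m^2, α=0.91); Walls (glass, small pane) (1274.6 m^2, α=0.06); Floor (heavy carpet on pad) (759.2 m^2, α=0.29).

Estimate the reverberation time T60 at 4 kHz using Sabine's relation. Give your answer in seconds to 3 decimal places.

A = Σ Sᵢαᵢ = 759.2*0.91 + 1274.6*0.06 + 759.2*0.29 = 987.516 sabins.
Volume V = 34.2 × 22.2 × 11.3 = 8579.412 m³.
T = 0.161 V/A = 0.161·8579.412/987.516 = 1.399 s.

1.399 s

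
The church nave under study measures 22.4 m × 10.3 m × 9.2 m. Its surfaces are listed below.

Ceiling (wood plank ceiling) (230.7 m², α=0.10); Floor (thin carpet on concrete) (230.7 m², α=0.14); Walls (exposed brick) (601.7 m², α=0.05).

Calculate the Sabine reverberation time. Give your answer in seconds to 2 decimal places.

4.00 s

A = Σ Sᵢαᵢ = 230.7×0.10 + 230.7×0.14 + 601.7×0.05 = 85.453 sabins.
Room volume: 2122.624 m³.
RT60 = 0.161 · V / A = 0.161 × 2122.624 / 85.453 = 4.00 s.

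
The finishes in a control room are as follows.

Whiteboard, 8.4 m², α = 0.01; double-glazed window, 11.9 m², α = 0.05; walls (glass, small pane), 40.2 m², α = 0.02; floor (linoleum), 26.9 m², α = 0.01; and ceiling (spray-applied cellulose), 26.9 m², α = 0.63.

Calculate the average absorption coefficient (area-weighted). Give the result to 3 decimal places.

Total surface area S = 114.3 m².
Σ(Sᵢαᵢ) = 8.4·0.01 + 11.9·0.05 + 40.2·0.02 + 26.9·0.01 + 26.9·0.63 = 18.699.
ᾱ = 18.699 / 114.3 = 0.164.

0.164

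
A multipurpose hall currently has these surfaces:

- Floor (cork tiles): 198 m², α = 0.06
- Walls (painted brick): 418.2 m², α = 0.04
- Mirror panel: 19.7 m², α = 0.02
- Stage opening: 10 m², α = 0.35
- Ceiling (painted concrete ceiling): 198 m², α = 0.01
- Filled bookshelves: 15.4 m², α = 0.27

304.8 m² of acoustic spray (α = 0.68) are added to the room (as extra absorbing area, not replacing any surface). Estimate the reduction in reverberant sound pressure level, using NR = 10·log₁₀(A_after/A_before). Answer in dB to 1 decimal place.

A_before = Σ Sᵢαᵢ = 198·0.06 + 418.2·0.04 + 19.7·0.02 + 10·0.35 + 198·0.01 + 15.4·0.27 = 38.640 sabins.
Added absorption = 304.8 × 0.68 = 207.264 sabins.
New total A_after = 245.904 sabins.
NR = 10·log₁₀(245.904/38.640) = 8.0 dB.

8.0 dB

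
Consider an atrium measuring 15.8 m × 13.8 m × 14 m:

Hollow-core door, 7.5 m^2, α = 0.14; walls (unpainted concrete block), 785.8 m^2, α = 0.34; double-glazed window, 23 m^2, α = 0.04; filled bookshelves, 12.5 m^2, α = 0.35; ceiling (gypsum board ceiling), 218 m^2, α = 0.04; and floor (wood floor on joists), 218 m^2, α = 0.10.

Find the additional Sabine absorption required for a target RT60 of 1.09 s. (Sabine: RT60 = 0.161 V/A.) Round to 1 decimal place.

A₁ = Σ Sᵢαᵢ = 7.5·0.14 + 785.8·0.34 + 23·0.04 + 12.5·0.35 + 218·0.04 + 218·0.10 = 304.037 sabins.
Target A₂ = 0.161·3052.56/1.09 = 450.883 sabins (V = 3052.56 m³).
Additional absorption ΔA = 450.883 − 304.037 = 146.8 sabins.

146.8 sabins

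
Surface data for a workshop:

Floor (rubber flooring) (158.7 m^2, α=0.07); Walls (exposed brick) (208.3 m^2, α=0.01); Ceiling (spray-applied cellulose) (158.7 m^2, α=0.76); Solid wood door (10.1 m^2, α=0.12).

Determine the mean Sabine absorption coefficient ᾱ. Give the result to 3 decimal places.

Total surface area S = 535.8 m^2.
A = 158.7×0.07 + 208.3×0.01 + 158.7×0.76 + 10.1×0.12 = 135.016 sabins.
ᾱ = A/S = 0.252.

0.252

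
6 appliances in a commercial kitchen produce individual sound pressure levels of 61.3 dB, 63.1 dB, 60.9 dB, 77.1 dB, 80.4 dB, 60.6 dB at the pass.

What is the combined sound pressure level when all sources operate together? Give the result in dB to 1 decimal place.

82.2 dB

Σ 10^(Lᵢ/10) = 1.667e+08.
Combined level = 10 log₁₀(1.667e+08) = 82.2 dB.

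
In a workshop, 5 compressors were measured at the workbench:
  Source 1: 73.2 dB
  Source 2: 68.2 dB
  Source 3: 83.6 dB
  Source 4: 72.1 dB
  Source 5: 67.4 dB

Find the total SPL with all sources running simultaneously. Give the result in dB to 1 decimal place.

Sum in the linear (power) domain: Σ 10^(Lᵢ/10) = 10^(73.2/10) + 10^(68.2/10) + 10^(83.6/10) + 10^(72.1/10) + 10^(67.4/10) = 2.783e+08.
Back to dB: 10·log₁₀ Σ = 84.4 dB.

84.4 dB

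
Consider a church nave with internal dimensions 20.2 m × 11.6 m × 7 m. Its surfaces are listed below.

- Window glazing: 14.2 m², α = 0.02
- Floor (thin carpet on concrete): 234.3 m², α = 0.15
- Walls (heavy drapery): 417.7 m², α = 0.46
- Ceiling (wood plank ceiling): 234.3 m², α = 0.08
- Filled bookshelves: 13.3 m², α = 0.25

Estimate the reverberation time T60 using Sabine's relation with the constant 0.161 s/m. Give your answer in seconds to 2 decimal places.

1.06 s

Total absorption A = 14.2×0.02 + 234.3×0.15 + 417.7×0.46 + 234.3×0.08 + 13.3×0.25
  = 0.284 + 35.145 + 192.142 + 18.744 + 3.325 = 249.640 m² sabins.
Volume V = 20.2 × 11.6 × 7 = 1640.24 m³.
T = 0.161 V/A = 0.161·1640.24/249.640 = 1.06 s.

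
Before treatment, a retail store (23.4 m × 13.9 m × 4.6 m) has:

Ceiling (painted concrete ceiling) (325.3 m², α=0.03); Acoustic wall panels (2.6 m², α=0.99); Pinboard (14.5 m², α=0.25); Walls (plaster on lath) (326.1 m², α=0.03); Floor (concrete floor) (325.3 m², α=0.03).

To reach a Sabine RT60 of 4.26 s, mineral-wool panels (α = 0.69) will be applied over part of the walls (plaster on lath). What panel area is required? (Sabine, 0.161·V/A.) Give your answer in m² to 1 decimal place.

Summing Sᵢαᵢ: 9.759 + 2.574 + 3.625 + 9.783 + 9.759 → A₁ = 35.500 sabins.
V = 1496.196 m³. Target absorption A₂ = 0.161 × 1496.196 / 4.26 = 56.546 sabins.
Absorption to add: 56.546 − 35.500 = 21.046 sabins.
Each m² of panel replacing the walls (plaster on lath) adds (0.69 − 0.03) = 0.66 sabins.
Panel area = 21.046 / 0.66 = 31.9 m².

31.9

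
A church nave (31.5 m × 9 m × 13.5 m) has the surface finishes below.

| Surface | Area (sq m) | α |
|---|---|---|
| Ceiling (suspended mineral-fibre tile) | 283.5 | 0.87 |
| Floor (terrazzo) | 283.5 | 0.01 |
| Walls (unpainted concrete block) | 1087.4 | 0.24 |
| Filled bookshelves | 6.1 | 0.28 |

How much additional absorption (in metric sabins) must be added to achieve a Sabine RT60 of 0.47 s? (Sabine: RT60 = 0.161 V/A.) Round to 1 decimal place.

798.9 sabins

A₁ = Σ Sᵢαᵢ = 283.5×0.87 + 283.5×0.01 + 1087.4×0.24 + 6.1×0.28 = 512.164 sabins.
V = 3827.25 m³. Required absorption A₂ = 0.161 × 3827.25 / 0.47 = 1311.037 sabins.
Shortfall: 1311.037 − 512.164 = 798.9 sabins.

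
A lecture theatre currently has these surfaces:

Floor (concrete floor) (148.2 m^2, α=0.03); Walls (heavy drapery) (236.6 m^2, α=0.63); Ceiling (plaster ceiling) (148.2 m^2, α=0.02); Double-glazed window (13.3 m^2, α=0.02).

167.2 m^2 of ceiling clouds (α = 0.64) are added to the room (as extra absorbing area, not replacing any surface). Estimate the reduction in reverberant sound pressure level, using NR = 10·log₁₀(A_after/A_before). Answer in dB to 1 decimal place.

2.3 dB

Equivalent absorption area: A_before = 148.2×0.03 + 236.6×0.63 + 148.2×0.02 + 13.3×0.02 = 156.734 m^2.
Treatment contributes 167.2·0.64 = 107.008 sabins.
New total A_after = 263.742 sabins.
NR = 10·log₁₀(263.742/156.734) = 2.3 dB.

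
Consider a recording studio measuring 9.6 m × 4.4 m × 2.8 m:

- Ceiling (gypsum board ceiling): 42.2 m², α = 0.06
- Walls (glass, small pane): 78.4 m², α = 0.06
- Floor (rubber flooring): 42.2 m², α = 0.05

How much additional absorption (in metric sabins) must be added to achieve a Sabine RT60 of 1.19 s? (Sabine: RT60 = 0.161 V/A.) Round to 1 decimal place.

Total absorption A₁ = 42.2×0.06 + 78.4×0.06 + 42.2×0.05
  = 2.532 + 4.704 + 2.110 = 9.346 m² sabins.
Target A₂ = 0.161·118.272/1.19 = 16.002 sabins (V = 118.272 m³).
Additional absorption ΔA = 16.002 − 9.346 = 6.7 sabins.

6.7 sabins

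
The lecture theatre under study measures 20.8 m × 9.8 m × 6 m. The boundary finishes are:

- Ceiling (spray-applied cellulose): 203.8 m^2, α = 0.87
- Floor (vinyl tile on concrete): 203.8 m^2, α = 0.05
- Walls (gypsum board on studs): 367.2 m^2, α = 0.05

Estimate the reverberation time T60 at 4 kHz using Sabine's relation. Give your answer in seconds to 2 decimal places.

Total absorption A = 203.8·0.87 + 203.8·0.05 + 367.2·0.05
  = 177.306 + 10.190 + 18.360 = 205.856 m^2 sabins.
Room volume: 1223.04 m³.
Sabine: RT60 = 0.161 × 1223.04 / 205.856 = 0.96 s.

0.96 s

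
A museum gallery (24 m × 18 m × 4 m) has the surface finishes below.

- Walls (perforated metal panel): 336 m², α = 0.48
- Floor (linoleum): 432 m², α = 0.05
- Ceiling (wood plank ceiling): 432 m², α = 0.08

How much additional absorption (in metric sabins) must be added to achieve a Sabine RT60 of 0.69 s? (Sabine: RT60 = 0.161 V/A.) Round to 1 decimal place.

Equivalent absorption area: A₁ = 336·0.48 + 432·0.05 + 432·0.08 = 217.440 m².
For T = 0.69 s, need A₂ = 0.161·V/T = 0.161·1728/0.69 = 403.200 sabins.
ΔA = A₂ − A₁ = 403.200 − 217.440 = 185.8 sabins.

185.8 sabins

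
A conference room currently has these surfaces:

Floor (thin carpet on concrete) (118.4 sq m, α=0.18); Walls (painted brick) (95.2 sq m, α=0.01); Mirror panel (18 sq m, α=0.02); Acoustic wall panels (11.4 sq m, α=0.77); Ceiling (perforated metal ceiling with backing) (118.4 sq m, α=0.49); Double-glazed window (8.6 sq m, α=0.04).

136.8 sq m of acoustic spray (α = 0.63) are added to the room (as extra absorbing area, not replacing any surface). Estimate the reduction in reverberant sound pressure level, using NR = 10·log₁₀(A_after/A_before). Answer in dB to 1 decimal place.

Total absorption A_before = 118.4·0.18 + 95.2·0.01 + 18·0.02 + 11.4·0.77 + 118.4·0.49 + 8.6·0.04
  = 21.312 + 0.952 + 0.360 + 8.778 + 58.016 + 0.344 = 89.762 sq m sabins.
Added absorption = 136.8 × 0.63 = 86.184 sabins.
A_after = 89.762 + 86.184 = 175.946 sabins.
NR = 10·log₁₀(175.946/89.762) = 2.9 dB.

2.9 dB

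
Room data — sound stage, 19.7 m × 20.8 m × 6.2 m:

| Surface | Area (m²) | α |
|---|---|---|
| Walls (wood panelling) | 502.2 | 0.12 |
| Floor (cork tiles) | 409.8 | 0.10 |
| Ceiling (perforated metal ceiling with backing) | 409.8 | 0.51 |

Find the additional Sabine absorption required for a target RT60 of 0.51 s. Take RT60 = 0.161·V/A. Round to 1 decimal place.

Equivalent absorption area: A₁ = 502.2×0.12 + 409.8×0.10 + 409.8×0.51 = 310.242 m².
Target A₂ = 0.161·2540.512/0.51 = 802.005 sabins (V = 2540.512 m³).
Additional absorption ΔA = 802.005 − 310.242 = 491.8 sabins.

491.8 sabins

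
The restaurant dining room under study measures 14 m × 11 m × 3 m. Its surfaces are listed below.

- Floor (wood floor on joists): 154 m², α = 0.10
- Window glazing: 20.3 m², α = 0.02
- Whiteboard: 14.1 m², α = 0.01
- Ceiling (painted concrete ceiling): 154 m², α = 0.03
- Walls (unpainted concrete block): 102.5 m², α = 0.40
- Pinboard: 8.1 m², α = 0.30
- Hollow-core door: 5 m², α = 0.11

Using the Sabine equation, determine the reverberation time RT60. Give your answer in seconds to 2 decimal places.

A = Σ Sᵢαᵢ = 154*0.10 + 20.3*0.02 + 14.1*0.01 + 154*0.03 + 102.5*0.40 + 8.1*0.30 + 5*0.11 = 64.547 sabins.
Volume V = 14 × 11 × 3 = 462 m³.
Sabine: RT60 = 0.161 × 462 / 64.547 = 1.15 s.

1.15 s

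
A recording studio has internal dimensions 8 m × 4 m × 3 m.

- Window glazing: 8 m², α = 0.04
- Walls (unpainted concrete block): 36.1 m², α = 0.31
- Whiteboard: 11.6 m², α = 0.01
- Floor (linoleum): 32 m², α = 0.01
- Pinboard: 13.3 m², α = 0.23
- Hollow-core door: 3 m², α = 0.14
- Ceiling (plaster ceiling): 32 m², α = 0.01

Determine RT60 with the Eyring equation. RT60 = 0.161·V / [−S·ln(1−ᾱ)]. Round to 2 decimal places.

0.92 s

S = Σ Sᵢ = 136.0 m².
Σ(Sᵢαᵢ) = 8×0.04 + 36.1×0.31 + 11.6×0.01 + 32×0.01 + 13.3×0.23 + 3×0.14 + 32×0.01 = 15.746.
ᾱ = 15.746 / 136.0 = 0.1158.
−S·ln(1−ᾱ) = −136.0 × ln(1 − 0.1158) = 16.738.
V = 8 × 4 × 3 = 96 m³.
T = 0.161·V/[−S·ln(1−ᾱ)] = 0.161·96/16.738 = 0.92 s.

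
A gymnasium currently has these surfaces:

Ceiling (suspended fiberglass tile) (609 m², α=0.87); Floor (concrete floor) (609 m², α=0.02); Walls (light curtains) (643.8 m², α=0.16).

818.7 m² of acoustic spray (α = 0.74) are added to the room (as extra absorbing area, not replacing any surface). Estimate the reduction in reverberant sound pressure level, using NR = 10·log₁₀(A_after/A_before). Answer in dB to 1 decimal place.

2.9 dB

Total absorption A_before = 609·0.87 + 609·0.02 + 643.8·0.16
  = 529.830 + 12.180 + 103.008 = 645.018 m² sabins.
Treatment contributes 818.7·0.74 = 605.838 sabins.
A_after = 645.018 + 605.838 = 1250.856 sabins.
Reduction = 10 log₁₀(A_after/A_before) = 10 log₁₀(1.9393) = 2.9 dB.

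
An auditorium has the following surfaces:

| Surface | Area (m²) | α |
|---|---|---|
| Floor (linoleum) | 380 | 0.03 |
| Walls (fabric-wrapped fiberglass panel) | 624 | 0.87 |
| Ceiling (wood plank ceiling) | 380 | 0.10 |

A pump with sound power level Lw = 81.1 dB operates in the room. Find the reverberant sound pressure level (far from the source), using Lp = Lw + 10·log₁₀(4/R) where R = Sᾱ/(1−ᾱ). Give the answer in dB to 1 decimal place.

57.0 dB

Σ(Sᵢαᵢ) = 380×0.03 + 624×0.87 + 380×0.10 = 592.280; total area S = 1384.0 m².
ᾱ = 592.280/1384.0 = 0.4279; R = Sᾱ/(1−ᾱ) = 592.280/(1−0.4279) = 1035.274 m².
Lp = Lw + 10 log₁₀(4/R) = 81.1 -24.13 = 57.0 dB.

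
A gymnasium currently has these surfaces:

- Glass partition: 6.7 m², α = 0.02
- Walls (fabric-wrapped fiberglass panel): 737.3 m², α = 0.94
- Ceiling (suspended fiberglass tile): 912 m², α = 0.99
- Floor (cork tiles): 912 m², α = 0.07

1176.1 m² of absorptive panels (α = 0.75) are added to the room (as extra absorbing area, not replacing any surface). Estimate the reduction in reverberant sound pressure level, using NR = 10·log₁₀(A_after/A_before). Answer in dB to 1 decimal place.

Total absorption A_before = 6.7×0.02 + 737.3×0.94 + 912×0.99 + 912×0.07
  = 0.134 + 693.062 + 902.880 + 63.840 = 1659.916 m² sabins.
Treatment contributes 1176.1·0.75 = 882.075 sabins.
A_after = 1659.916 + 882.075 = 2541.991 sabins.
Reduction = 10 log₁₀(A_after/A_before) = 10 log₁₀(1.5314) = 1.9 dB.

1.9 dB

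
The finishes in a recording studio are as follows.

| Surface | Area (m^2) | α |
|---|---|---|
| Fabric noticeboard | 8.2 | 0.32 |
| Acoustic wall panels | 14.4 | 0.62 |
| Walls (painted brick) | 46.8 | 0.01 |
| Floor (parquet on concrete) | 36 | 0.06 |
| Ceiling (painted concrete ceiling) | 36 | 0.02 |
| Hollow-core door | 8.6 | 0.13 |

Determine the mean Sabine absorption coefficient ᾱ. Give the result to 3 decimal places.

Total surface area S = 150.0 m^2.
A = 8.2×0.32 + 14.4×0.62 + 46.8×0.01 + 36×0.06 + 36×0.02 + 8.6×0.13 = 16.018 sabins.
ᾱ = 16.018 / 150.0 = 0.107.

0.107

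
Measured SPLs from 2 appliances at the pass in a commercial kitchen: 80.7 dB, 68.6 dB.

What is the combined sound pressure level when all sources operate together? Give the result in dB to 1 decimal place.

81.0 dB

Converting to relative power and adding: 10^(80.7/10) + 10^(68.6/10) = 1.247e+08.
L_total = 10·log₁₀(1.247e+08) = 81.0 dB.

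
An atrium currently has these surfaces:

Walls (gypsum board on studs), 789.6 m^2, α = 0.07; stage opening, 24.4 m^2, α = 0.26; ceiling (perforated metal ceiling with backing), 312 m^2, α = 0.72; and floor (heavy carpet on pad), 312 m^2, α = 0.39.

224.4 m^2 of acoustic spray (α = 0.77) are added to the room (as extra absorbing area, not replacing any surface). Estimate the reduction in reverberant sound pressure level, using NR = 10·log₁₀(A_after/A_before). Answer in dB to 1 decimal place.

1.5 dB

A_before = Σ Sᵢαᵢ = 789.6×0.07 + 24.4×0.26 + 312×0.72 + 312×0.39 = 407.936 sabins.
Added absorption = 224.4 × 0.77 = 172.788 sabins.
A_after = 407.936 + 172.788 = 580.724 sabins.
Reduction = 10 log₁₀(A_after/A_before) = 10 log₁₀(1.4236) = 1.5 dB.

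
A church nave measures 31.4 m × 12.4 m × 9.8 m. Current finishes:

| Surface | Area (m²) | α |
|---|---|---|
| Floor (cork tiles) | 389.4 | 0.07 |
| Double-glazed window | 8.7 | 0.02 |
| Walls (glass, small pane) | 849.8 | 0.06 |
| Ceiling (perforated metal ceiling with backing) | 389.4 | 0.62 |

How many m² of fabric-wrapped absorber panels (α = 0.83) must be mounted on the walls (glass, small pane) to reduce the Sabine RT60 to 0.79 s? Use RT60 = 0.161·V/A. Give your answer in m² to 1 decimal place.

594.5

Equivalent absorption area: A₁ = 389.4×0.07 + 8.7×0.02 + 849.8×0.06 + 389.4×0.62 = 319.848 m².
Required A₂ = 0.161·3815.728/0.79 = 777.636 sabins.
Absorption to add: 777.636 − 319.848 = 457.788 sabins.
Net gain per m²: Δα = 0.83 − 0.06 = 0.77.
Area = ΔA/Δα = 457.788/0.77 = 594.5 m².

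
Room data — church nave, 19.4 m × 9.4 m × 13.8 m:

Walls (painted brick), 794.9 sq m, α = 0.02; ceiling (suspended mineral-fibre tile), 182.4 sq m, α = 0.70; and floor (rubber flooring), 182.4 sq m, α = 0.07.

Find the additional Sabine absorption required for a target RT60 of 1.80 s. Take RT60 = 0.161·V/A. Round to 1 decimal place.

68.7 sabins

Summing Sᵢαᵢ: 15.898 + 127.680 + 12.768 → A₁ = 156.346 sabins.
Target A₂ = 0.161·2516.568/1.80 = 225.093 sabins (V = 2516.568 m³).
Additional absorption ΔA = 225.093 − 156.346 = 68.7 sabins.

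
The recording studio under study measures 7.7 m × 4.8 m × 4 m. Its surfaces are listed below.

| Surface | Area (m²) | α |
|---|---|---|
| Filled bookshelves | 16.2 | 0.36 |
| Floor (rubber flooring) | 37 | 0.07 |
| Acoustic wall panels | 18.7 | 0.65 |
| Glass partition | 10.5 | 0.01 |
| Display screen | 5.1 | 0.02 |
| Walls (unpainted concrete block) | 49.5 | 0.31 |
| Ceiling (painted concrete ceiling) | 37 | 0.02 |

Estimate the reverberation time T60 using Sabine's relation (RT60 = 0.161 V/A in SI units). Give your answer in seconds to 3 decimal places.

Summing Sᵢαᵢ: 5.832 + 2.590 + 12.155 + 0.105 + 0.102 + 15.345 + 0.740 → A = 36.869 sabins.
Volume V = 7.7 × 4.8 × 4 = 147.84 m³.
T = 0.161 V/A = 0.161·147.84/36.869 = 0.646 s.

0.646 s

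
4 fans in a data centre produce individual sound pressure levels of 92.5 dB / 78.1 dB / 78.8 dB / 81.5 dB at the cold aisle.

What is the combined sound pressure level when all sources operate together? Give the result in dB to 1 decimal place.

93.1 dB

Σ 10^(Lᵢ/10) = 2.06e+09.
Back to dB: 10·log₁₀ Σ = 93.1 dB.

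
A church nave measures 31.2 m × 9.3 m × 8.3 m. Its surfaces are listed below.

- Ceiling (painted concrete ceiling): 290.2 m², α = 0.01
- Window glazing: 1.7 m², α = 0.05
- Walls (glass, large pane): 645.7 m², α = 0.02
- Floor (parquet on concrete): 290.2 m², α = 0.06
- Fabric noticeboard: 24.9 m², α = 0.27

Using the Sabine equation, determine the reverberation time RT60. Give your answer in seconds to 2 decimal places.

Equivalent absorption area: A = 290.2×0.01 + 1.7×0.05 + 645.7×0.02 + 290.2×0.06 + 24.9×0.27 = 40.036 m².
Volume V = 31.2 × 9.3 × 8.3 = 2408.328 m³.
T = 0.161 V/A = 0.161·2408.328/40.036 = 9.68 s.

9.68 sec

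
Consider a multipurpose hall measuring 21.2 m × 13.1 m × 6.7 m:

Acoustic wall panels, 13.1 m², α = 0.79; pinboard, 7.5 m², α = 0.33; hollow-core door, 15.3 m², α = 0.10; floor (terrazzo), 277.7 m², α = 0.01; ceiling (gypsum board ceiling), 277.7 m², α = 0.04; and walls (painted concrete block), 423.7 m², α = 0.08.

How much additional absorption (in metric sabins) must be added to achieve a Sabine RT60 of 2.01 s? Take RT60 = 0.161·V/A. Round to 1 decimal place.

86.9 sabins

Summing Sᵢαᵢ: 10.349 + 2.475 + 1.530 + 2.777 + 11.108 + 33.896 → A₁ = 62.135 sabins.
For T = 2.01 s, need A₂ = 0.161·V/T = 0.161·1860.724/2.01 = 149.043 sabins.
Shortfall: 149.043 − 62.135 = 86.9 sabins.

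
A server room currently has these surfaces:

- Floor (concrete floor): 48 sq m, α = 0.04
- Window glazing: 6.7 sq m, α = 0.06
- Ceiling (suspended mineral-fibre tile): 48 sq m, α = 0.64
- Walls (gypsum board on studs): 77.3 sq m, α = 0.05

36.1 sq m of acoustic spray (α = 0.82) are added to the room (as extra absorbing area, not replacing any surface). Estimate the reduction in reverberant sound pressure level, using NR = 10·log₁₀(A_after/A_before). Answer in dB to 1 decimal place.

Total absorption A_before = 48×0.04 + 6.7×0.06 + 48×0.64 + 77.3×0.05
  = 1.920 + 0.402 + 30.720 + 3.865 = 36.907 sq m sabins.
Added absorption = 36.1 × 0.82 = 29.602 sabins.
New total A_after = 66.509 sabins.
Reduction = 10 log₁₀(A_after/A_before) = 10 log₁₀(1.8021) = 2.6 dB.

2.6 dB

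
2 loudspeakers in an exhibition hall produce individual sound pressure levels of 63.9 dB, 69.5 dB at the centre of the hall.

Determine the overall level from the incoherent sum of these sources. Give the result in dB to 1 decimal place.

Converting to relative power and adding: 10^(63.9/10) + 10^(69.5/10) = 1.137e+07.
Combined level = 10 log₁₀(1.137e+07) = 70.6 dB.

70.6 dB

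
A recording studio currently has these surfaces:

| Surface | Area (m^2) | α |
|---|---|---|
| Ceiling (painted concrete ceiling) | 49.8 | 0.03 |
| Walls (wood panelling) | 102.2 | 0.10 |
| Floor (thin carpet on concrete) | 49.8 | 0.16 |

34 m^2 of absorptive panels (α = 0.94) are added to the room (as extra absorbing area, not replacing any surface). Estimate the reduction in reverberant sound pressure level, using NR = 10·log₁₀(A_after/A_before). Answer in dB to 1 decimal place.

4.2 dB

Equivalent absorption area: A_before = 49.8*0.03 + 102.2*0.10 + 49.8*0.16 = 19.682 m^2.
Treatment contributes 34·0.94 = 31.960 sabins.
A_after = 19.682 + 31.960 = 51.642 sabins.
NR = 10·log₁₀(51.642/19.682) = 4.2 dB.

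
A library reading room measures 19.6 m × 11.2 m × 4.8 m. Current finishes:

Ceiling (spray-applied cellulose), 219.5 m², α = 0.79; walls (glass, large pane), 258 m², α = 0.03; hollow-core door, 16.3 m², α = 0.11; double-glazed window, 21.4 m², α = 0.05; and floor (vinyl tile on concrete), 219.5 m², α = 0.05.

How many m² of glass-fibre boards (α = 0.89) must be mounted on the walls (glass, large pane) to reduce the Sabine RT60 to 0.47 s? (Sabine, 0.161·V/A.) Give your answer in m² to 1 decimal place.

Equivalent absorption area: A₁ = 219.5*0.79 + 258*0.03 + 16.3*0.11 + 21.4*0.05 + 219.5*0.05 = 194.983 m².
Required A₂ = 0.161·1053.696/0.47 = 360.947 sabins.
Absorption to add: 360.947 − 194.983 = 165.964 sabins.
Each m² of panel replacing the walls (glass, large pane) adds (0.89 − 0.03) = 0.86 sabins.
Area = ΔA/Δα = 165.964/0.86 = 193.0 m².

193.0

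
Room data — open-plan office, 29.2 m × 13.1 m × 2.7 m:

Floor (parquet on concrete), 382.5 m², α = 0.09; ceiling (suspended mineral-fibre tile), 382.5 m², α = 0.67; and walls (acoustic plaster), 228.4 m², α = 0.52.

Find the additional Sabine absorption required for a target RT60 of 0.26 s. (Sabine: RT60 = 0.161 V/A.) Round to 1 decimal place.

Summing Sᵢαᵢ: 34.425 + 256.275 + 118.768 → A₁ = 409.468 sabins.
V = 1032.804 m³. Required absorption A₂ = 0.161 × 1032.804 / 0.26 = 639.544 sabins.
Additional absorption ΔA = 639.544 − 409.468 = 230.1 sabins.

230.1 sabins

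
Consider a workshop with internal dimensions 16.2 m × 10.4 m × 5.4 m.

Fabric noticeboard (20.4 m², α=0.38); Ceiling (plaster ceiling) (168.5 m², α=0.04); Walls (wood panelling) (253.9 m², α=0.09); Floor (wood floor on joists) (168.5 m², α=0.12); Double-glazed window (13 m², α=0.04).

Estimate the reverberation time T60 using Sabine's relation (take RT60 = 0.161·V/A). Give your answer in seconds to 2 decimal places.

2.52 sec

Equivalent absorption area: A = 20.4*0.38 + 168.5*0.04 + 253.9*0.09 + 168.5*0.12 + 13*0.04 = 58.083 m².
V = 16.2·10.4·5.4 = 909.792 m³.
Sabine: RT60 = 0.161 × 909.792 / 58.083 = 2.52 s.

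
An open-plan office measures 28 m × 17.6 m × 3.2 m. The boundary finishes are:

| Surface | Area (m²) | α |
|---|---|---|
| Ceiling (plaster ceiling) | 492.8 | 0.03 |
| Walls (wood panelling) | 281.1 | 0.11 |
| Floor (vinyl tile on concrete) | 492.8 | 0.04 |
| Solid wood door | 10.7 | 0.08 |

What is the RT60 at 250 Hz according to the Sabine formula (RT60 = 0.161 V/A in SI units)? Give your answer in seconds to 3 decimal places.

3.831 seconds

Total absorption A = 492.8×0.03 + 281.1×0.11 + 492.8×0.04 + 10.7×0.08
  = 14.784 + 30.921 + 19.712 + 0.856 = 66.273 m² sabins.
V = 28·17.6·3.2 = 1576.96 m³.
RT60 = 0.161 · V / A = 0.161 × 1576.96 / 66.273 = 3.831 s.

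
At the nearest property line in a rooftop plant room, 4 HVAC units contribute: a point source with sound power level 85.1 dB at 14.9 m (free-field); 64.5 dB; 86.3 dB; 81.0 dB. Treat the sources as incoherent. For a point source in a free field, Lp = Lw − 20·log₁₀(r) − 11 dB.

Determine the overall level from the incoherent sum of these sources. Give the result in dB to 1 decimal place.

Source at 14.9 m: Lp = 85.1 − 20·log₁₀(14.9) − 11 = 50.6 dB.
Converting to relative power and adding: 10^(50.6/10) + 10^(64.5/10) + 10^(86.3/10) + 10^(81.0/10) = 5.554e+08.
L_total = 10·log₁₀(5.554e+08) = 87.4 dB.

87.4 dB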